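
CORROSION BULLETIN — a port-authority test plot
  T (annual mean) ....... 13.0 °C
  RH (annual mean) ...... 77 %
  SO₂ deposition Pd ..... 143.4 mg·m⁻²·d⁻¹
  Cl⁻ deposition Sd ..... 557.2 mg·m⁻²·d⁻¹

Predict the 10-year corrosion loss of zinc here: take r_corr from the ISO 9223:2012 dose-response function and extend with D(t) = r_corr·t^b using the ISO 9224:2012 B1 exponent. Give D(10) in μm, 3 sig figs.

D(10) = 44.2 μm

zinc: temperature factor f = -0.071·(3.0) = -0.2130
  Pd branch = 0.0129·Pd^0.44·e^(0.046·RH+f) = 3.201 μm/a
  Sd branch = 0.0175·Sd^0.57·e^(0.008·RH+0.085·T) = 3.595 μm/a
  r_corr = 3.201 + 3.595 = 6.796 μm/a
ISO 9224: D(t) = r_corr · t^b with b = 0.813 (zinc, B1)
  D(10) = 6.796 × 10^0.813 = 6.796 × 6.501 = 44.18 μm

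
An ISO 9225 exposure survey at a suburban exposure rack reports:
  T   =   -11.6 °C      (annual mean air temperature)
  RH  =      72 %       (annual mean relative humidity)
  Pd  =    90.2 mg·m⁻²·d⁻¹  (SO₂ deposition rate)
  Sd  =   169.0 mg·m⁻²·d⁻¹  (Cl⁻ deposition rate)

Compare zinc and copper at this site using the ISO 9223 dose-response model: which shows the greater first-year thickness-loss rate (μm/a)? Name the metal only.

zinc

zinc: temperature factor f = +0.038·(-21.6) = -0.8208
  SO₂ term: 0.0129·90.2^0.44·exp(0.046·72-0.8208) = 1.129
  Sd branch = 0.0175·Sd^0.57·e^(0.008·RH+0.085·T) = 0.2162 μm/a
  sum: 1.129 + 0.2162 → r_corr = 1.345 μm/a
copper: f(T) = +0.126·(T−10) [T≤10 °C] = -2.7216
  Pd branch = 0.0053·Pd^0.26·e^(0.059·RH+f) = 0.07862 μm/a
  Cl⁻ term: 0.01025·169.0^0.27·exp(0.036·72+0.049·-11.6) = 0.3098
  r_corr = 0.07862 + 0.3098 = 0.3884 μm/a
Ordering by μm/a: zinc (1.35) > copper (0.388)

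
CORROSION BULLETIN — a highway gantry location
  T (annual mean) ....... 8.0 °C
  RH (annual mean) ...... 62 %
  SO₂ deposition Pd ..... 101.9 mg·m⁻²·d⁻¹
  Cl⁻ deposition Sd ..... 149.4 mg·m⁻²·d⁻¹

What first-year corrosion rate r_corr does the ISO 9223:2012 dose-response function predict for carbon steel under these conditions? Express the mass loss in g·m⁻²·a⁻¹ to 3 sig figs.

r_corr = 584 g·m⁻²·a⁻¹

carbon steel: temperature factor f = +0.150·(-2.0) = -0.3000
  Pd branch = 1.77·Pd^0.52·e^(0.02·RH+f) = 50.17 μm/a
  Sd branch = 0.102·Sd^0.62·e^(0.033·RH+0.04·T) = 24.22 μm/a
  r_corr = 50.17 + 24.22 = 74.4 μm/a
Convert to mass loss: 74.4 μm/a × 7.85 g/cm³ = 584 g·m⁻²·a⁻¹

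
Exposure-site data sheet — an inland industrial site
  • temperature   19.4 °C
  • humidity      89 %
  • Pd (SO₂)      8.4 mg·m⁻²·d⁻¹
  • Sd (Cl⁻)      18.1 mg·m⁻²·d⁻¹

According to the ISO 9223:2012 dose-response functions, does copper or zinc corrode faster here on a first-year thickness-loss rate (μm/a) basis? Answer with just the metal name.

copper: f(T) = -0.080·(T−10) [T>10 °C] = -0.7520
  sulphur-dioxide contribution → 0.8289 μm/a
  chloride contribution → 1.428 μm/a
  total first-year rate 2.256 μm/a
zinc: T>10 °C ⇒ hinge -0.071·(19.4−10) = -0.6674
  sulphur-dioxide contribution → 1.013 μm/a
  chloride contribution → 0.9667 μm/a
  ⇒ r_corr(zinc) = 1.979 μm/a
Ordering by μm/a: copper (2.26) > zinc (1.98)

copper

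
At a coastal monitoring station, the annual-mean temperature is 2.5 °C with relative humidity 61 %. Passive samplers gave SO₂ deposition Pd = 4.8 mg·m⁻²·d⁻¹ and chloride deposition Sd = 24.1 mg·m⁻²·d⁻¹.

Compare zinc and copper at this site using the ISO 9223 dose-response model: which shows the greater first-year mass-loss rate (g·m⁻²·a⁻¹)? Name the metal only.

zinc

zinc: temperature factor f = +0.038·(-7.5) = -0.2850
  SO₂ term: 0.0129·4.8^0.44·exp(0.046·61-0.2850) = 0.32
  Sd branch = 0.0175·Sd^0.57·e^(0.008·RH+0.085·T) = 0.2163 μm/a
  r_corr = 0.32 + 0.2163 = 0.5363 μm/a
  mass loss = 0.5363 μm/a × 7.14 g/cm³ = 3.829 g·m⁻²·a⁻¹
copper: T≤10 °C ⇒ hinge +0.126·(2.5−10) = -0.9450
  SO₂ term: 0.0053·4.8^0.26·exp(0.059·61-0.9450) = 0.1132
  Cl⁻ term: 0.01025·24.1^0.27·exp(0.036·61+0.049·2.5) = 0.2459
  r_corr = 0.1132 + 0.2459 = 0.3592 μm/a
  mass loss = 0.3592 μm/a × 8.96 g/cm³ = 3.218 g·m⁻²·a⁻¹
Ordering by g·m⁻²·a⁻¹: zinc (3.83) > copper (3.22)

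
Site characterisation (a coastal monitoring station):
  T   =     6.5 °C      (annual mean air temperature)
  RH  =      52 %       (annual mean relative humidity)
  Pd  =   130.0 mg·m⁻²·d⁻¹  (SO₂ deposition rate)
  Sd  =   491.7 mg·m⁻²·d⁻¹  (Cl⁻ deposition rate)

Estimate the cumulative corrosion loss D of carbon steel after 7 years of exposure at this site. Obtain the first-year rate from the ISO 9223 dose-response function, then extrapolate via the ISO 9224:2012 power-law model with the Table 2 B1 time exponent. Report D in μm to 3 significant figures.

carbon steel: temperature factor f = +0.150·(-3.5) = -0.5250
  sulphur-dioxide contribution → 37.23 μm/a
  chloride contribution → 34.33 μm/a
  ⇒ r_corr(carbon steel) = 71.56 μm/a
ISO 9224: D(t) = r_corr · t^b with b = 0.523 (carbon steel, B1)
  D(7) = 71.56 × 7^0.523 = 71.56 × 2.767 = 198 μm

D(7) = 198 μm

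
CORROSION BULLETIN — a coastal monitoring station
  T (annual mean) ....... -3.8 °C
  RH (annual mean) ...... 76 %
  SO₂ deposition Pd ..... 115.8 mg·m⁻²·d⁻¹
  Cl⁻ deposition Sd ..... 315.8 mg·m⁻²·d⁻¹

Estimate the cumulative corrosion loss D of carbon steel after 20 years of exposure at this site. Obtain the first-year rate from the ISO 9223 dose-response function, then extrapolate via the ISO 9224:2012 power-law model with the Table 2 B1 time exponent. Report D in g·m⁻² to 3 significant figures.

carbon steel: temperature factor f = +0.150·(-13.8) = -2.0700
  SO₂ term: 1.77·115.8^0.52·exp(0.02·76-2.0700) = 12.08
  Cl⁻ term: 0.102·315.8^0.62·exp(0.033·76+0.04·-3.8) = 38.14
  sum: 12.08 + 38.14 → r_corr = 50.23 μm/a
Power-law: D(20) = r_corr · 20^0.523
  D(20) = 50.23 × 20^0.523 = 50.23 × 4.791 = 240.7 μm
  Mass loss = 240.7 μm × 7.85 g/cm³ = 1889 g·m⁻²

D(20) = 1.89e+03 g·m⁻²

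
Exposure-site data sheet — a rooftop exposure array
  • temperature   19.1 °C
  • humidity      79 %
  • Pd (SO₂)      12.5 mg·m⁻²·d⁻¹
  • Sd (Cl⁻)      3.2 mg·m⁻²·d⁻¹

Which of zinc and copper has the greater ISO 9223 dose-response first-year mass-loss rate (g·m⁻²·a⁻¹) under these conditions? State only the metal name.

zinc: temperature factor f = -0.071·(9.1) = -0.6461
  Pd branch = 0.0129·Pd^0.44·e^(0.046·RH+f) = 0.7778 μm/a
  Sd branch = 0.0175·Sd^0.57·e^(0.008·RH+0.085·T) = 0.324 μm/a
  sum: 0.7778 + 0.324 → r_corr = 1.102 μm/a
  mass loss = 1.102 μm/a × 7.14 g/cm³ = 7.867 g·m⁻²·a⁻¹
copper: T>10 °C ⇒ hinge -0.080·(19.1−10) = -0.7280
  Pd branch = 0.0053·Pd^0.26·e^(0.059·RH+f) = 0.5219 μm/a
  Sd branch = 0.01025·Sd^0.27·e^(0.036·RH+0.049·T) = 0.6148 μm/a
  sum: 0.5219 + 0.6148 → r_corr = 1.137 μm/a
  mass loss = 1.137 μm/a × 8.96 g/cm³ = 10.18 g·m⁻²·a⁻¹
Ordering by g·m⁻²·a⁻¹: copper (10.2) > zinc (7.87)

copper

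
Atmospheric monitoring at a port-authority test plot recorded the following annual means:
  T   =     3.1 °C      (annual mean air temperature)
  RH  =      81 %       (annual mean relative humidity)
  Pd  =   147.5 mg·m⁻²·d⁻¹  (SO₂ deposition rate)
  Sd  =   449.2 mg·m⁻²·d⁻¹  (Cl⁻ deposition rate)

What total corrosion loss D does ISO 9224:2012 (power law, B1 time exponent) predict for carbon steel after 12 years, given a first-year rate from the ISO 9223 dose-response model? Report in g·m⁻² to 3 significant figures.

D(12) = 3.35e+03 g·m⁻²

carbon steel: f(T) = +0.150·(T−10) [T≤10 °C] = -1.0350
  Pd branch = 1.77·Pd^0.52·e^(0.02·RH+f) = 42.64 μm/a
  Sd branch = 0.102·Sd^0.62·e^(0.033·RH+0.04·T) = 73.76 μm/a
  sum: 42.64 + 73.76 → r_corr = 116.4 μm/a
ISO 9224: D(t) = r_corr · t^b with b = 0.523 (carbon steel, B1)
  D(12) = 116.4 × 12^0.523 = 116.4 × 3.668 = 426.9 μm
  Mass loss = 426.9 μm × 7.85 g/cm³ = 3352 g·m⁻²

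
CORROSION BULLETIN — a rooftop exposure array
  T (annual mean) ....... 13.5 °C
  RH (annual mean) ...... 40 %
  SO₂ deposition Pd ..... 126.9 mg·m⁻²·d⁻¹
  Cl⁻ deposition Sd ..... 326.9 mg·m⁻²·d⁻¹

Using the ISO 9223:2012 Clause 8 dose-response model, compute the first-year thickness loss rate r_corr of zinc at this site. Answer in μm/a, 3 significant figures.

zinc: temperature factor f = -0.071·(3.5) = -0.2485
  SO₂ term: 0.0129·126.9^0.44·exp(0.046·40-0.2485) = 0.5337
  Cl⁻ term: 0.0175·326.9^0.57·exp(0.008·40+0.085·13.5) = 2.059
  sum: 0.5337 + 2.059 → r_corr = 2.592 μm/a

r_corr = 2.59 μm/a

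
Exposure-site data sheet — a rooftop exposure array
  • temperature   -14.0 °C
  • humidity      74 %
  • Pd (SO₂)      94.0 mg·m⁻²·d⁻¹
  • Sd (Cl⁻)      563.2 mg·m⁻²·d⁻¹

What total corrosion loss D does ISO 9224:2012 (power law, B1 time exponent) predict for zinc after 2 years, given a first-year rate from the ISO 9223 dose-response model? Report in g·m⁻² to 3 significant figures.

zinc: f(T) = +0.038·(T−10) [T≤10 °C] = -0.9120
  Pd branch = 0.0129·Pd^0.44·e^(0.046·RH+f) = 1.151 μm/a
  Sd branch = 0.0175·Sd^0.57·e^(0.008·RH+0.085·T) = 0.3558 μm/a
  r_corr = 1.151 + 0.3558 = 1.507 μm/a
Long-term exponent b (ISO 9224 Table 2, B1) = 0.813
  D(2) = 1.507 × 2^0.813 = 1.507 × 1.757 = 2.647 μm
  Mass loss = 2.647 μm × 7.14 g/cm³ = 18.9 g·m⁻²

D(2) = 18.9 g·m⁻²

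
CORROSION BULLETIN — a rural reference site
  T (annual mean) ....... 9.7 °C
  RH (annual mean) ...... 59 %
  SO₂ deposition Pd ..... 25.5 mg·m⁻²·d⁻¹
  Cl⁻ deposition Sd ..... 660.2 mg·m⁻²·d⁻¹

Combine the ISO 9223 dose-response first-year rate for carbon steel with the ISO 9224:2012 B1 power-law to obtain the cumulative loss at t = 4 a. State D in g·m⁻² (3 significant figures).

carbon steel: f(T) = +0.150·(T−10) [T≤10 °C] = -0.0450
  SO₂ term: 1.77·25.5^0.52·exp(0.02·59-0.0450) = 29.67
  Cl⁻ term: 0.102·660.2^0.62·exp(0.033·59+0.04·9.7) = 59
  r_corr = 29.67 + 59 = 88.67 μm/a
Long-term exponent b (ISO 9224 Table 2, B1) = 0.523
  D(4) = 88.67 × 4^0.523 = 88.67 × 2.065 = 183.1 μm
  Mass loss = 183.1 μm × 7.85 g/cm³ = 1437 g·m⁻²

D(4) = 1.44e+03 g·m⁻²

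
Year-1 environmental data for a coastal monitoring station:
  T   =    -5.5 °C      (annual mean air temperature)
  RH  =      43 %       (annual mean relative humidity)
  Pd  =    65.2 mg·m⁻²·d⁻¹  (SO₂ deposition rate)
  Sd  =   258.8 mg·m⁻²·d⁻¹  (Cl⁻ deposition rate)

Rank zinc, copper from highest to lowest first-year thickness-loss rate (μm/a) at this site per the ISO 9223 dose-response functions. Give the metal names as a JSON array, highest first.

zinc: f(T) = +0.038·(T−10) [T≤10 °C] = -0.5890
  sulphur-dioxide contribution → 0.3252 μm/a
  chloride contribution → 0.3671 μm/a
  ⇒ r_corr(zinc) = 0.6923 μm/a
copper: f(T) = +0.126·(T−10) [T≤10 °C] = -1.9530
  sulphur-dioxide contribution → 0.02816 μm/a
  chloride contribution → 0.165 μm/a
  total first-year rate 0.1932 μm/a
Ordering by μm/a: zinc (0.692) > copper (0.193)

["zinc", "copper"]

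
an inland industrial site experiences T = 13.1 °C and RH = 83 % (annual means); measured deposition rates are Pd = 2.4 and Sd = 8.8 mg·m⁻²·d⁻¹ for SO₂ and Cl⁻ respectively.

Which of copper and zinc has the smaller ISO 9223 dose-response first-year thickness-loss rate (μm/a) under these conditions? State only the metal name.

zinc

copper: f(T) = -0.080·(T−10) [T>10 °C] = -0.2480
  SO₂ term: 0.0053·2.4^0.26·exp(0.059·83-0.2480) = 0.6953
  Cl⁻ term: 0.01025·8.8^0.27·exp(0.036·83+0.049·13.1) = 0.6953
  r_corr = 0.6953 + 0.6953 = 1.391 μm/a
zinc: f(T) = -0.071·(T−10) [T>10 °C] = -0.2201
  SO₂ term: 0.0129·2.4^0.44·exp(0.046·83-0.2201) = 0.6925
  Cl⁻ term: 0.0175·8.8^0.57·exp(0.008·83+0.085·13.1) = 0.3576
  sum: 0.6925 + 0.3576 → r_corr = 1.05 μm/a
Ordering by μm/a: copper (1.39) > zinc (1.05)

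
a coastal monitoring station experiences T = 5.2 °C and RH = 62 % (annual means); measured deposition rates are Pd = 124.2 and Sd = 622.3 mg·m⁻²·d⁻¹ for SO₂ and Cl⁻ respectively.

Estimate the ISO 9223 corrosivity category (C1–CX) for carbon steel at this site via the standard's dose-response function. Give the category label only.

C5

carbon steel: T≤10 °C ⇒ hinge +0.150·(5.2−10) = -0.7200
  SO₂ term: 1.77·124.2^0.52·exp(0.02·62-0.7200) = 36.54
  Cl⁻ term: 0.102·622.3^0.62·exp(0.033·62+0.04·5.2) = 52.45
  r_corr = 36.54 + 52.45 = 88.99 μm/a
89 μm/a falls in (80, 200] for carbon steel → category C5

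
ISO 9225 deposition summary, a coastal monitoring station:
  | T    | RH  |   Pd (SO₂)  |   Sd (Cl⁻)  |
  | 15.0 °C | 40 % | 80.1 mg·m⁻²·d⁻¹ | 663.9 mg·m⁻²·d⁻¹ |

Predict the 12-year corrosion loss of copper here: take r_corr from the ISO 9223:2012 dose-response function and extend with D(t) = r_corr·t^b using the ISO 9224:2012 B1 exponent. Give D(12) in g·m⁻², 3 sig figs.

D(12) = 30.0 g·m⁻²

copper: temperature factor f = -0.080·(5.0) = -0.4000
  Pd branch = 0.0053·Pd^0.26·e^(0.059·RH+f) = 0.1176 μm/a
  Sd branch = 0.01025·Sd^0.27·e^(0.036·RH+0.049·T) = 0.5215 μm/a
  r_corr = 0.1176 + 0.5215 = 0.6391 μm/a
ISO 9224: D(t) = r_corr · t^b with b = 0.667 (copper, B1)
  D(12) = 0.6391 × 12^0.667 = 0.6391 × 5.246 = 3.353 μm
  Mass loss = 3.353 μm × 8.96 g/cm³ = 30.04 g·m⁻²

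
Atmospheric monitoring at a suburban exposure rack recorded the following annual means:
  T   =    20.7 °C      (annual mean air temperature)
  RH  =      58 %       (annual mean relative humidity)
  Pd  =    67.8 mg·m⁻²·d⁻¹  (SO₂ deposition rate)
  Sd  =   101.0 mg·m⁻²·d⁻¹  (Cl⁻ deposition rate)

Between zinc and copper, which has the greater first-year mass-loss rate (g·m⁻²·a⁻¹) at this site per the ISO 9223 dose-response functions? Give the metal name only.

zinc

zinc: f(T) = -0.071·(T−10) [T>10 °C] = -0.7597
  sulphur-dioxide contribution → 0.556 μm/a
  chloride contribution → 2.245 μm/a
  ⇒ r_corr(zinc) = 2.801 μm/a
  mass loss = 2.801 μm/a × 7.14 g/cm³ = 20 g·m⁻²·a⁻¹
copper: f(T) = -0.080·(T−10) [T>10 °C] = -0.8560
  sulphur-dioxide contribution → 0.2064 μm/a
  chloride contribution → 0.7929 μm/a
  ⇒ r_corr(copper) = 0.9993 μm/a
  mass loss = 0.9993 μm/a × 8.96 g/cm³ = 8.954 g·m⁻²·a⁻¹
Ordering by g·m⁻²·a⁻¹: zinc (20) > copper (8.95)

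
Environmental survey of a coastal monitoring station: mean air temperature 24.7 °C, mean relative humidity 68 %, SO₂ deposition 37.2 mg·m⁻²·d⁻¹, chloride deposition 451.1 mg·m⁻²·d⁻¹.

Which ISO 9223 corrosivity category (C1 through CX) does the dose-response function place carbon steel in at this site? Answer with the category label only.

C5

carbon steel: f(T) = -0.054·(T−10) [T>10 °C] = -0.7938
  Pd branch = 1.77·Pd^0.52·e^(0.02·RH+f) = 20.44 μm/a
  Sd branch = 0.102·Sd^0.62·e^(0.033·RH+0.04·T) = 114.3 μm/a
  r_corr = 20.44 + 114.3 = 134.7 μm/a
ISO 9223 Table 2 (carbon steel): 80 < 135 ≤ 200 μm/a ⇒ C5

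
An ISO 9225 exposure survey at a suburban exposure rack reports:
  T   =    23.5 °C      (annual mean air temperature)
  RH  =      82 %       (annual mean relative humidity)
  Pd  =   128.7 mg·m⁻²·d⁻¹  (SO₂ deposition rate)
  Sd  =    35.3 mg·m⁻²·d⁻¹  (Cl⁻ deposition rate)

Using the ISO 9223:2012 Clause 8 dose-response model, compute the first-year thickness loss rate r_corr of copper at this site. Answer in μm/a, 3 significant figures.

r_corr = 2.43 μm/a

copper: T>10 °C ⇒ hinge -0.080·(23.5−10) = -1.0800
  SO₂ term: 0.0053·128.7^0.26·exp(0.059·82-1.0800) = 0.8032
  Sd branch = 0.01025·Sd^0.27·e^(0.036·RH+0.049·T) = 1.625 μm/a
  sum: 0.8032 + 1.625 → r_corr = 2.428 μm/a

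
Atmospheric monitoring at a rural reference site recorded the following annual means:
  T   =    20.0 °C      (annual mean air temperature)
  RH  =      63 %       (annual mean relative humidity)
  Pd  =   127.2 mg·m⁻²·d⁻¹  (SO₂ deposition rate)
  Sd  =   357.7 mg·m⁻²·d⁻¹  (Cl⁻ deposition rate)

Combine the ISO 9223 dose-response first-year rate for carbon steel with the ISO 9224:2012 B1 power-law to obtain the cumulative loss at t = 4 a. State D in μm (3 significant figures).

carbon steel: f(T) = -0.054·(T−10) [T>10 °C] = -0.5400
  Pd branch = 1.77·Pd^0.52·e^(0.02·RH+f) = 45.19 μm/a
  Cl⁻ term: 0.102·357.7^0.62·exp(0.033·63+0.04·20.0) = 69.52
  sum: 45.19 + 69.52 → r_corr = 114.7 μm/a
ISO 9224: D(t) = r_corr · t^b with b = 0.523 (carbon steel, B1)
  D(4) = 114.7 × 4^0.523 = 114.7 × 2.065 = 236.8 μm

D(4) = 237 μm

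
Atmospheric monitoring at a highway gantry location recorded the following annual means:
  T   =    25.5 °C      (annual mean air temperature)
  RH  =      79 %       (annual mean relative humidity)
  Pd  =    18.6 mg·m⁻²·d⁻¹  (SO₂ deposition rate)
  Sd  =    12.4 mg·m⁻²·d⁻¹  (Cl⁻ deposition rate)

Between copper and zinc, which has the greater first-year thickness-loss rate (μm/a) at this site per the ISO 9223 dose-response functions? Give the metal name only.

copper: f(T) = -0.080·(T−10) [T>10 °C] = -1.2400
  sulphur-dioxide contribution → 0.3468 μm/a
  chloride contribution → 1.213 μm/a
  ⇒ r_corr(copper) = 1.559 μm/a
zinc: temperature factor f = -0.071·(15.5) = -1.1005
  sulphur-dioxide contribution → 0.5881 μm/a
  chloride contribution → 1.208 μm/a
  ⇒ r_corr(zinc) = 1.796 μm/a
Ordering by μm/a: zinc (1.8) > copper (1.56)

zinc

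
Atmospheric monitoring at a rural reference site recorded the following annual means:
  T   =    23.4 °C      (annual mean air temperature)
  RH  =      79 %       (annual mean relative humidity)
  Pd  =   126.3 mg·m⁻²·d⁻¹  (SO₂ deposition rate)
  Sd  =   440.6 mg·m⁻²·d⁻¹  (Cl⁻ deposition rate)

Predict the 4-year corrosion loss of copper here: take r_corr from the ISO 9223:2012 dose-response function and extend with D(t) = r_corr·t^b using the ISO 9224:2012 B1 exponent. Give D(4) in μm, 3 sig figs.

D(4) = 8.93 μm

copper: f(T) = -0.080·(T−10) [T>10 °C] = -1.0720
  Pd branch = 0.0053·Pd^0.26·e^(0.059·RH+f) = 0.675 μm/a
  Cl⁻ term: 0.01025·440.6^0.27·exp(0.036·79+0.049·23.4) = 2.869
  sum: 0.675 + 2.869 → r_corr = 3.544 μm/a
Long-term exponent b (ISO 9224 Table 2, B1) = 0.667
  D(4) = 3.544 × 4^0.667 = 3.544 × 2.521 = 8.934 μm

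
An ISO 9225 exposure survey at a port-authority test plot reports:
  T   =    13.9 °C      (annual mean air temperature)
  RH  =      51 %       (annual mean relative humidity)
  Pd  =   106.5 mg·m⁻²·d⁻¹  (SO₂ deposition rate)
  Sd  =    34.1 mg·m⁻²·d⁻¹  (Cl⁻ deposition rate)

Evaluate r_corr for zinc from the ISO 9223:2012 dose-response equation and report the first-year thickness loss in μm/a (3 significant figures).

zinc: T>10 °C ⇒ hinge -0.071·(13.9−10) = -0.2769
  SO₂ term: 0.0129·106.5^0.44·exp(0.046·51-0.2769) = 0.7966
  Cl⁻ term: 0.0175·34.1^0.57·exp(0.008·51+0.085·13.9) = 0.6412
  sum: 0.7966 + 0.6412 → r_corr = 1.438 μm/a

r_corr = 1.44 μm/a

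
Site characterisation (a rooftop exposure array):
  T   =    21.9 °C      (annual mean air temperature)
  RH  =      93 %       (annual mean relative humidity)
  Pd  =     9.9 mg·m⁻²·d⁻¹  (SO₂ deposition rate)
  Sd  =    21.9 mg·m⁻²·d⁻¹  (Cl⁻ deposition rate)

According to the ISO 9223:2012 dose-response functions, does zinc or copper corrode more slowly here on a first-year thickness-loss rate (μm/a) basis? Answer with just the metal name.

zinc: temperature factor f = -0.071·(11.9) = -0.8449
  Pd branch = 0.0129·Pd^0.44·e^(0.046·RH+f) = 1.096 μm/a
  Sd branch = 0.0175·Sd^0.57·e^(0.008·RH+0.085·T) = 1.376 μm/a
  r_corr = 1.096 + 1.376 = 2.472 μm/a
copper: T>10 °C ⇒ hinge -0.080·(21.9−10) = -0.9520
  SO₂ term: 0.0053·9.9^0.26·exp(0.059·93-0.9520) = 0.8967
  Sd branch = 0.01025·Sd^0.27·e^(0.036·RH+0.049·T) = 1.962 μm/a
  sum: 0.8967 + 1.962 → r_corr = 2.859 μm/a
Ordering by μm/a: copper (2.86) > zinc (2.47)

zinc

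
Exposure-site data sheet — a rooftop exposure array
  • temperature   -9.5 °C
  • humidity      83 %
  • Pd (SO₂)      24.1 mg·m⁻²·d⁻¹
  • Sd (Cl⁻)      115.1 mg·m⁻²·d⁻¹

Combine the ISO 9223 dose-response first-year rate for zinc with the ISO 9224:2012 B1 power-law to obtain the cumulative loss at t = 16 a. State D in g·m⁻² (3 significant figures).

D(16) = 92.6 g·m⁻²

zinc: f(T) = +0.038·(T−10) [T≤10 °C] = -0.7410
  Pd branch = 0.0129·Pd^0.44·e^(0.046·RH+f) = 1.135 μm/a
  Sd branch = 0.0175·Sd^0.57·e^(0.008·RH+0.085·T) = 0.2267 μm/a
  r_corr = 1.135 + 0.2267 = 1.362 μm/a
Long-term exponent b (ISO 9224 Table 2, B1) = 0.813
  D(16) = 1.362 × 16^0.813 = 1.362 × 9.527 = 12.97 μm
  Mass loss = 12.97 μm × 7.14 g/cm³ = 92.63 g·m⁻²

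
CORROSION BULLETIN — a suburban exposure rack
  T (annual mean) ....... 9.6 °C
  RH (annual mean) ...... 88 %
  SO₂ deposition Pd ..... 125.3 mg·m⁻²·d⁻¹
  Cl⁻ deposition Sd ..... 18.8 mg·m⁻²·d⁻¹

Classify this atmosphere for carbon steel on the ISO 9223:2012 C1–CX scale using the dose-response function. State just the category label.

carbon steel: temperature factor f = +0.150·(-0.4) = -0.0600
  sulphur-dioxide contribution → 119.5 μm/a
  chloride contribution → 16.85 μm/a
  total first-year rate 136.3 μm/a
Category bounds: 80…200 μm/a bracket r_corr ⇒ C5

C5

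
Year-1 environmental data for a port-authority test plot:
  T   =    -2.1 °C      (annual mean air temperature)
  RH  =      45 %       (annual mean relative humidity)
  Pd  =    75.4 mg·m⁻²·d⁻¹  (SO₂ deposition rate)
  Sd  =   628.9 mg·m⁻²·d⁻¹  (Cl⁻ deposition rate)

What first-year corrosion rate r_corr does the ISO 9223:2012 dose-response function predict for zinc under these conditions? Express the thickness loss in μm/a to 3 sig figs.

zinc: temperature factor f = +0.038·(-12.1) = -0.4598
  sulphur-dioxide contribution → 0.4324 μm/a
  chloride contribution → 0.8261 μm/a
  ⇒ r_corr(zinc) = 1.259 μm/a

r_corr = 1.26 μm/a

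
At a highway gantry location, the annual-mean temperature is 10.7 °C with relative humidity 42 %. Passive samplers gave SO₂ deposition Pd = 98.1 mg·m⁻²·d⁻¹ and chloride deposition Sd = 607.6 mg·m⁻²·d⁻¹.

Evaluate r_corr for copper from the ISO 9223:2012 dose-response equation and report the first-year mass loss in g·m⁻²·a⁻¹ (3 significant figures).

copper: T>10 °C ⇒ hinge -0.080·(10.7−10) = -0.0560
  sulphur-dioxide contribution → 0.1968 μm/a
  chloride contribution → 0.4433 μm/a
  ⇒ r_corr(copper) = 0.64 μm/a
Convert to mass loss: 0.64 μm/a × 8.96 g/cm³ = 5.735 g·m⁻²·a⁻¹

r_corr = 5.73 g·m⁻²·a⁻¹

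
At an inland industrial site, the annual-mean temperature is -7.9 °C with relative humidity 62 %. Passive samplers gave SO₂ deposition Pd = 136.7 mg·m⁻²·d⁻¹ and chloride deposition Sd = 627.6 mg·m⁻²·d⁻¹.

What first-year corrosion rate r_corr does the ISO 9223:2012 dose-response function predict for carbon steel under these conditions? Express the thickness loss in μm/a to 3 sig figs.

carbon steel: T≤10 °C ⇒ hinge +0.150·(-7.9−10) = -2.6850
  SO₂ term: 1.77·136.7^0.52·exp(0.02·62-2.6850) = 5.383
  Sd branch = 0.102·Sd^0.62·e^(0.033·RH+0.04·T) = 31.22 μm/a
  sum: 5.383 + 31.22 → r_corr = 36.61 μm/a

r_corr = 36.6 μm/a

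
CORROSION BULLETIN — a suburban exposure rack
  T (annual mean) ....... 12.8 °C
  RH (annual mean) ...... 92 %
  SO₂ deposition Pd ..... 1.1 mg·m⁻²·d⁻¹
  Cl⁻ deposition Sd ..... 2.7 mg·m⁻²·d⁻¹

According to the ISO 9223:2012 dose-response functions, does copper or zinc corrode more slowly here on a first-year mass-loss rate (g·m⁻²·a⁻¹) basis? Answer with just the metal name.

copper: temperature factor f = -0.080·(2.8) = -0.2240
  sulphur-dioxide contribution → 0.9888 μm/a
  chloride contribution → 0.6886 μm/a
  ⇒ r_corr(copper) = 1.677 μm/a
  mass loss = 1.677 μm/a × 8.96 g/cm³ = 15.03 g·m⁻²·a⁻¹
zinc: temperature factor f = -0.071·(2.8) = -0.1988
  sulphur-dioxide contribution → 0.7593 μm/a
  chloride contribution → 0.191 μm/a
  total first-year rate 0.9503 μm/a
  mass loss = 0.9503 μm/a × 7.14 g/cm³ = 6.785 g·m⁻²·a⁻¹
Ordering by g·m⁻²·a⁻¹: copper (15) > zinc (6.79)

zinc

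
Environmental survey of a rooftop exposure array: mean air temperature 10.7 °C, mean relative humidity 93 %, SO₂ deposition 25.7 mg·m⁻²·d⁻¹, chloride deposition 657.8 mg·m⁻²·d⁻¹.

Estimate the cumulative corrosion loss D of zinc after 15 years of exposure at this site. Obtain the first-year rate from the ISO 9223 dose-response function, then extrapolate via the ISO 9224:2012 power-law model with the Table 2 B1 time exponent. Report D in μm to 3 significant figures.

D(15) = 66.8 μm

zinc: f(T) = -0.071·(T−10) [T>10 °C] = -0.0497
  SO₂ term: 0.0129·25.7^0.44·exp(0.046·93-0.0497) = 3.692
  Cl⁻ term: 0.0175·657.8^0.57·exp(0.008·93+0.085·10.7) = 3.694
  r_corr = 3.692 + 3.694 = 7.386 μm/a
ISO 9224: D(t) = r_corr · t^b with b = 0.813 (zinc, B1)
  D(15) = 7.386 × 15^0.813 = 7.386 × 9.04 = 66.77 μm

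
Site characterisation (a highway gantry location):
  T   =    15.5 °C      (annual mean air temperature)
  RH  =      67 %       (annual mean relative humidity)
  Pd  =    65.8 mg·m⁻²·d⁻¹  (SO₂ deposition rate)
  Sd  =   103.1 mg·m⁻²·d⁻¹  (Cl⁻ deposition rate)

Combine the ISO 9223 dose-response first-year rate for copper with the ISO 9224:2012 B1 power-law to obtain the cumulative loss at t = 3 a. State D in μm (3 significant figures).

D(3) = 2.88 μm

copper: f(T) = -0.080·(T−10) [T>10 °C] = -0.4400
  sulphur-dioxide contribution → 0.5281 μm/a
  chloride contribution → 0.8544 μm/a
  ⇒ r_corr(copper) = 1.382 μm/a
Power-law: D(3) = r_corr · 3^0.667
  D(3) = 1.382 × 3^0.667 = 1.382 × 2.081 = 2.877 μm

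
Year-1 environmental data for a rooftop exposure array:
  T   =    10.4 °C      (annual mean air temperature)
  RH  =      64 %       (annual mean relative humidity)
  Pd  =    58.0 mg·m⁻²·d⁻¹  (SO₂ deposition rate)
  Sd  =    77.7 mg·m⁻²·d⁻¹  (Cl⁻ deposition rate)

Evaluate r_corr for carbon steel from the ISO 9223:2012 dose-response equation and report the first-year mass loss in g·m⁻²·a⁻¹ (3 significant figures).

carbon steel: f(T) = -0.054·(T−10) [T>10 °C] = -0.0216
  SO₂ term: 1.77·58.0^0.52·exp(0.02·64-0.0216) = 51.46
  Cl⁻ term: 0.102·77.7^0.62·exp(0.033·64+0.04·10.4) = 18.99
  r_corr = 51.46 + 18.99 = 70.45 μm/a
Convert to mass loss: 70.45 μm/a × 7.85 g/cm³ = 553 g·m⁻²·a⁻¹

r_corr = 553 g·m⁻²·a⁻¹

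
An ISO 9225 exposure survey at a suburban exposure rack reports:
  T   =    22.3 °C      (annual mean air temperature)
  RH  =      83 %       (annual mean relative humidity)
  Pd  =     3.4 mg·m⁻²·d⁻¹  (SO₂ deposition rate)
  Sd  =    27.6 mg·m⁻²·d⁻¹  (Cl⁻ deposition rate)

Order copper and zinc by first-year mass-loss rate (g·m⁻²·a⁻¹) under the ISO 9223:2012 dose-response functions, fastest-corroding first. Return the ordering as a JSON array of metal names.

copper: T>10 °C ⇒ hinge -0.080·(22.3−10) = -0.9840
  SO₂ term: 0.0053·3.4^0.26·exp(0.059·83-0.9840) = 0.3646
  Cl⁻ term: 0.01025·27.6^0.27·exp(0.036·83+0.049·22.3) = 1.486
  sum: 0.3646 + 1.486 → r_corr = 1.851 μm/a
  mass loss = 1.851 μm/a × 8.96 g/cm³ = 16.58 g·m⁻²·a⁻¹
zinc: temperature factor f = -0.071·(12.3) = -0.8733
  SO₂ term: 0.0129·3.4^0.44·exp(0.046·83-0.8733) = 0.4201
  Cl⁻ term: 0.0175·27.6^0.57·exp(0.008·83+0.085·22.3) = 1.499
  sum: 0.4201 + 1.499 → r_corr = 1.92 μm/a
  mass loss = 1.92 μm/a × 7.14 g/cm³ = 13.71 g·m⁻²·a⁻¹
Ordering by g·m⁻²·a⁻¹: copper (16.6) > zinc (13.7)

["copper", "zinc"]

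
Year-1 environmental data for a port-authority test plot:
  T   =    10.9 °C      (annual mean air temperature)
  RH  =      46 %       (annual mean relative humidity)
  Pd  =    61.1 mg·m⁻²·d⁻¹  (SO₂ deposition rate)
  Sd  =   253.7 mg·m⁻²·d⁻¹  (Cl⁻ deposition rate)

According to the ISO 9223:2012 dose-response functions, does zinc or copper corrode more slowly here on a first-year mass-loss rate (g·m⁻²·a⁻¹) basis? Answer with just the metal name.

zinc: f(T) = -0.071·(T−10) [T>10 °C] = -0.0639
  SO₂ term: 0.0129·61.1^0.44·exp(0.046·46-0.0639) = 0.6133
  Cl⁻ term: 0.0175·253.7^0.57·exp(0.008·46+0.085·10.9) = 1.499
  r_corr = 0.6133 + 1.499 = 2.112 μm/a
  mass loss = 2.112 μm/a × 7.14 g/cm³ = 15.08 g·m⁻²·a⁻¹
copper: temperature factor f = -0.080·(0.9) = -0.0720
  SO₂ term: 0.0053·61.1^0.26·exp(0.059·46-0.0720) = 0.2168
  Sd branch = 0.01025·Sd^0.27·e^(0.036·RH+0.049·T) = 0.4084 μm/a
  r_corr = 0.2168 + 0.4084 = 0.6252 μm/a
  mass loss = 0.6252 μm/a × 8.96 g/cm³ = 5.601 g·m⁻²·a⁻¹
Ordering by g·m⁻²·a⁻¹: zinc (15.1) > copper (5.6)

copper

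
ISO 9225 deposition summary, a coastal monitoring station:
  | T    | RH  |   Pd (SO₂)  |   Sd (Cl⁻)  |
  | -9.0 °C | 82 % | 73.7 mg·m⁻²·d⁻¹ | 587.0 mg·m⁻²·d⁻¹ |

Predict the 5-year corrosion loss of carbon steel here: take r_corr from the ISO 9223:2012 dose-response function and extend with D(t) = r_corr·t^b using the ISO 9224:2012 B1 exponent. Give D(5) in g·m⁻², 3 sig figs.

D(5) = 1.10e+03 g·m⁻²

carbon steel: T≤10 °C ⇒ hinge +0.150·(-9.0−10) = -2.8500
  SO₂ term: 1.77·73.7^0.52·exp(0.02·82-2.8500) = 4.938
  Sd branch = 0.102·Sd^0.62·e^(0.033·RH+0.04·T) = 55.46 μm/a
  sum: 4.938 + 55.46 → r_corr = 60.4 μm/a
Long-term exponent b (ISO 9224 Table 2, B1) = 0.523
  D(5) = 60.4 × 5^0.523 = 60.4 × 2.32 = 140.2 μm
  Mass loss = 140.2 μm × 7.85 g/cm³ = 1100 g·m⁻²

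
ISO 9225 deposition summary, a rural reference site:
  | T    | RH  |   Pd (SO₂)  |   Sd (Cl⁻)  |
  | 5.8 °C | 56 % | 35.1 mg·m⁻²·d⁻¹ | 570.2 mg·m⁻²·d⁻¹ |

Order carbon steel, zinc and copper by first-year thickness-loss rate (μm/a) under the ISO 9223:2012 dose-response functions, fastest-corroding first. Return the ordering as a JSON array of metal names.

carbon steel: T≤10 °C ⇒ hinge +0.150·(5.8−10) = -0.6300
  SO₂ term: 1.77·35.1^0.52·exp(0.02·56-0.6300) = 18.38
  Cl⁻ term: 0.102·570.2^0.62·exp(0.033·56+0.04·5.8) = 41.75
  sum: 18.38 + 41.75 → r_corr = 60.13 μm/a
zinc: temperature factor f = +0.038·(-4.2) = -0.1596
  SO₂ term: 0.0129·35.1^0.44·exp(0.046·56-0.1596) = 0.6918
  Cl⁻ term: 0.0175·570.2^0.57·exp(0.008·56+0.085·5.8) = 1.67
  sum: 0.6918 + 1.67 → r_corr = 2.361 μm/a
copper: temperature factor f = +0.126·(-4.2) = -0.5292
  Pd branch = 0.0053·Pd^0.26·e^(0.059·RH+f) = 0.2144 μm/a
  Sd branch = 0.01025·Sd^0.27·e^(0.036·RH+0.049·T) = 0.5673 μm/a
  r_corr = 0.2144 + 0.5673 = 0.7817 μm/a
Ordering by μm/a: carbon steel (60.1) > zinc (2.36) > copper (0.782)

["carbon steel", "zinc", "copper"]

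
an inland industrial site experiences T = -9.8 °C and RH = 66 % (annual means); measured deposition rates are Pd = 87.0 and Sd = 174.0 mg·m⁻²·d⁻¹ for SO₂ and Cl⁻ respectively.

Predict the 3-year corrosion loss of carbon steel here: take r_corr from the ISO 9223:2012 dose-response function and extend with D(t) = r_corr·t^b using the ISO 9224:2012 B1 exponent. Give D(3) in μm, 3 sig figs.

D(3) = 32.6 μm

carbon steel: f(T) = +0.150·(T−10) [T≤10 °C] = -2.9700
  Pd branch = 1.77·Pd^0.52·e^(0.02·RH+f) = 3.467 μm/a
  Sd branch = 0.102·Sd^0.62·e^(0.033·RH+0.04·T) = 14.91 μm/a
  sum: 3.467 + 14.91 → r_corr = 18.37 μm/a
Long-term exponent b (ISO 9224 Table 2, B1) = 0.523
  D(3) = 18.37 × 3^0.523 = 18.37 × 1.776 = 32.64 μm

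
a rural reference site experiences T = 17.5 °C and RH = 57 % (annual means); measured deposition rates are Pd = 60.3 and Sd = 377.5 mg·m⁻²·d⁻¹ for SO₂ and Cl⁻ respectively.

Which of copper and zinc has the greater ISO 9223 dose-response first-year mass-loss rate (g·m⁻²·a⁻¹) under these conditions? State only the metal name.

zinc

copper: temperature factor f = -0.080·(7.5) = -0.6000
  SO₂ term: 0.0053·60.3^0.26·exp(0.059·57-0.6000) = 0.2438
  Sd branch = 0.01025·Sd^0.27·e^(0.036·RH+0.049·T) = 0.9334 μm/a
  sum: 0.2438 + 0.9334 → r_corr = 1.177 μm/a
  mass loss = 1.177 μm/a × 8.96 g/cm³ = 10.55 g·m⁻²·a⁻¹
zinc: temperature factor f = -0.071·(7.5) = -0.5325
  SO₂ term: 0.0129·60.3^0.44·exp(0.046·57-0.5325) = 0.633
  Cl⁻ term: 0.0175·377.5^0.57·exp(0.008·57+0.085·17.5) = 3.597
  r_corr = 0.633 + 3.597 = 4.23 μm/a
  mass loss = 4.23 μm/a × 7.14 g/cm³ = 30.2 g·m⁻²·a⁻¹
Ordering by g·m⁻²·a⁻¹: zinc (30.2) > copper (10.5)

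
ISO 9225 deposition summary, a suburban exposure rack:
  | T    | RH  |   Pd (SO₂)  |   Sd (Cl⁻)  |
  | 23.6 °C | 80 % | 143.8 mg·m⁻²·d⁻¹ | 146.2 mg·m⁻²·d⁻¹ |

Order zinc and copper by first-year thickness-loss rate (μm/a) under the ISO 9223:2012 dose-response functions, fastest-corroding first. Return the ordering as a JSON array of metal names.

["zinc", "copper"]

zinc: temperature factor f = -0.071·(13.6) = -0.9656
  Pd branch = 0.0129·Pd^0.44·e^(0.046·RH+f) = 1.733 μm/a
  Cl⁻ term: 0.0175·146.2^0.57·exp(0.008·80+0.085·23.6) = 4.229
  r_corr = 1.733 + 4.229 = 5.962 μm/a
copper: f(T) = -0.080·(T−10) [T>10 °C] = -1.0880
  SO₂ term: 0.0053·143.8^0.26·exp(0.059·80-1.0880) = 0.7289
  Sd branch = 0.01025·Sd^0.27·e^(0.036·RH+0.049·T) = 2.23 μm/a
  sum: 0.7289 + 2.23 → r_corr = 2.959 μm/a
Ordering by μm/a: zinc (5.96) > copper (2.96)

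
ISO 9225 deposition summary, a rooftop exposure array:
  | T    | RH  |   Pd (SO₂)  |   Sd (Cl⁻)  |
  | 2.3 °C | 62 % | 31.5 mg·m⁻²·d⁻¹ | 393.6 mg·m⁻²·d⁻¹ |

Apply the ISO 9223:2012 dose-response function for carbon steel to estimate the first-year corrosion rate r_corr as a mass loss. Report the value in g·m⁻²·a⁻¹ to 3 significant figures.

carbon steel: f(T) = +0.150·(T−10) [T≤10 °C] = -1.1550
  Pd branch = 1.77·Pd^0.52·e^(0.02·RH+f) = 11.59 μm/a
  Cl⁻ term: 0.102·393.6^0.62·exp(0.033·62+0.04·2.3) = 35.16
  r_corr = 11.59 + 35.16 = 46.75 μm/a
Convert to mass loss: 46.75 μm/a × 7.85 g/cm³ = 367 g·m⁻²·a⁻¹

r_corr = 367 g·m⁻²·a⁻¹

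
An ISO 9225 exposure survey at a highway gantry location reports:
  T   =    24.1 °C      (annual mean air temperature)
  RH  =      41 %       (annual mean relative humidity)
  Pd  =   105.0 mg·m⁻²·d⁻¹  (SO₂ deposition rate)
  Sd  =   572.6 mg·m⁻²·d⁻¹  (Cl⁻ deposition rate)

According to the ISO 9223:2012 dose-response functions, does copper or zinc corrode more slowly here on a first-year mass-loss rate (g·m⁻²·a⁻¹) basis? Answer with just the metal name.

copper

copper: temperature factor f = -0.080·(14.1) = -1.1280
  SO₂ term: 0.0053·105.0^0.26·exp(0.059·41-1.1280) = 0.06463
  Cl⁻ term: 0.01025·572.6^0.27·exp(0.036·41+0.049·24.1) = 0.8114
  sum: 0.06463 + 0.8114 → r_corr = 0.876 μm/a
  mass loss = 0.876 μm/a × 8.96 g/cm³ = 7.849 g·m⁻²·a⁻¹
zinc: temperature factor f = -0.071·(14.1) = -1.0011
  Pd branch = 0.0129·Pd^0.44·e^(0.046·RH+f) = 0.2422 μm/a
  Cl⁻ term: 0.0175·572.6^0.57·exp(0.008·41+0.085·24.1) = 7.033
  r_corr = 0.2422 + 7.033 = 7.275 μm/a
  mass loss = 7.275 μm/a × 7.14 g/cm³ = 51.94 g·m⁻²·a⁻¹
Ordering by g·m⁻²·a⁻¹: zinc (51.9) > copper (7.85)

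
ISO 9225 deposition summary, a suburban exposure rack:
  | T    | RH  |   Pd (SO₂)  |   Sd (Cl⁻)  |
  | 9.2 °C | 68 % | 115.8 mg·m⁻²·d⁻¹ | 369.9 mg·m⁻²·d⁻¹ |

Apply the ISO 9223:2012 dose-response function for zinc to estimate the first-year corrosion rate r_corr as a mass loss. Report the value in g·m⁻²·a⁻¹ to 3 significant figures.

zinc: T≤10 °C ⇒ hinge +0.038·(9.2−10) = -0.0304
  Pd branch = 0.0129·Pd^0.44·e^(0.046·RH+f) = 2.311 μm/a
  Cl⁻ term: 0.0175·369.9^0.57·exp(0.008·68+0.085·9.2) = 1.917
  r_corr = 2.311 + 1.917 = 4.229 μm/a
Convert to mass loss: 4.229 μm/a × 7.14 g/cm³ = 30.19 g·m⁻²·a⁻¹

r_corr = 30.2 g·m⁻²·a⁻¹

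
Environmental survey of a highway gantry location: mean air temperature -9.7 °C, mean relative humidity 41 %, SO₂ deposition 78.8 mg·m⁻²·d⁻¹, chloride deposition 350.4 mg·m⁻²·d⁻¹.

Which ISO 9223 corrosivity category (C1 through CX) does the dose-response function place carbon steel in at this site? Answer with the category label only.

carbon steel: temperature factor f = +0.150·(-19.7) = -2.9550
  SO₂ term: 1.77·78.8^0.52·exp(0.02·41-2.9550) = 2.027
  Sd branch = 0.102·Sd^0.62·e^(0.033·RH+0.04·T) = 10.12 μm/a
  sum: 2.027 + 10.12 → r_corr = 12.15 μm/a
12.2 μm/a falls in (1.3, 25] for carbon steel → category C2

C2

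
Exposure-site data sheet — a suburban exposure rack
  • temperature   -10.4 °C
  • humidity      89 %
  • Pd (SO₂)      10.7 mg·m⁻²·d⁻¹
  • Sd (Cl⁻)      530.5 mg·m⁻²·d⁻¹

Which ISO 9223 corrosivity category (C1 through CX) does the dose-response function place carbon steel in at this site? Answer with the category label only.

C4

carbon steel: f(T) = +0.150·(T−10) [T≤10 °C] = -3.0600
  sulphur-dioxide contribution → 1.688 μm/a
  chloride contribution → 62.05 μm/a
  total first-year rate 63.74 μm/a
63.7 μm/a falls in (50, 80] for carbon steel → category C4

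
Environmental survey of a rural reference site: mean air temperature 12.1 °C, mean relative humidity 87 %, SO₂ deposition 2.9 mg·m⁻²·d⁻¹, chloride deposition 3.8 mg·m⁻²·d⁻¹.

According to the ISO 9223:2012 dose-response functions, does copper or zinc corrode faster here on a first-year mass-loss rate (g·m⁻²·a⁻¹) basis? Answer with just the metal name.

copper

copper: T>10 °C ⇒ hinge -0.080·(12.1−10) = -0.1680
  SO₂ term: 0.0053·2.9^0.26·exp(0.059·87-0.1680) = 1.002
  Sd branch = 0.01025·Sd^0.27·e^(0.036·RH+0.049·T) = 0.6095 μm/a
  sum: 1.002 + 0.6095 → r_corr = 1.611 μm/a
  mass loss = 1.611 μm/a × 8.96 g/cm³ = 14.44 g·m⁻²·a⁻¹
zinc: T>10 °C ⇒ hinge -0.071·(12.1−10) = -0.1491
  Pd branch = 0.0129·Pd^0.44·e^(0.046·RH+f) = 0.9713 μm/a
  Sd branch = 0.0175·Sd^0.57·e^(0.008·RH+0.085·T) = 0.2101 μm/a
  r_corr = 0.9713 + 0.2101 = 1.181 μm/a
  mass loss = 1.181 μm/a × 7.14 g/cm³ = 8.435 g·m⁻²·a⁻¹
Ordering by g·m⁻²·a⁻¹: copper (14.4) > zinc (8.44)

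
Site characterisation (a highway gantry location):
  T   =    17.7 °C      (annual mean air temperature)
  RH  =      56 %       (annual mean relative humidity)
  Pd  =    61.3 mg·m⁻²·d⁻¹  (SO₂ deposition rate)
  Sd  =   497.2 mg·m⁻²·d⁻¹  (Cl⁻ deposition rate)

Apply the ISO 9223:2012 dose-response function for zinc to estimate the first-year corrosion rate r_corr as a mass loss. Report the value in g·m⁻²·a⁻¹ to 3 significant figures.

r_corr = 34.6 g·m⁻²·a⁻¹

zinc: f(T) = -0.071·(T−10) [T>10 °C] = -0.5467
  SO₂ term: 0.0129·61.3^0.44·exp(0.046·56-0.5467) = 0.6003
  Sd branch = 0.0175·Sd^0.57·e^(0.008·RH+0.085·T) = 4.246 μm/a
  r_corr = 0.6003 + 4.246 = 4.847 μm/a
Convert to mass loss: 4.847 μm/a × 7.14 g/cm³ = 34.61 g·m⁻²·a⁻¹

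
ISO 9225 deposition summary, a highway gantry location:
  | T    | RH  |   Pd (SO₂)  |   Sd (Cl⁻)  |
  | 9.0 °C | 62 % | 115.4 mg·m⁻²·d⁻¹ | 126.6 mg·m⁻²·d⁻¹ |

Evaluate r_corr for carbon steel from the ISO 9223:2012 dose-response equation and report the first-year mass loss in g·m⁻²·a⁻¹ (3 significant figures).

carbon steel: temperature factor f = +0.150·(-1.0) = -0.1500
  SO₂ term: 1.77·115.4^0.52·exp(0.02·62-0.1500) = 62.19
  Cl⁻ term: 0.102·126.6^0.62·exp(0.033·62+0.04·9.0) = 22.75
  r_corr = 62.19 + 22.75 = 84.94 μm/a
Convert to mass loss: 84.94 μm/a × 7.85 g/cm³ = 666.8 g·m⁻²·a⁻¹

r_corr = 667 g·m⁻²·a⁻¹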